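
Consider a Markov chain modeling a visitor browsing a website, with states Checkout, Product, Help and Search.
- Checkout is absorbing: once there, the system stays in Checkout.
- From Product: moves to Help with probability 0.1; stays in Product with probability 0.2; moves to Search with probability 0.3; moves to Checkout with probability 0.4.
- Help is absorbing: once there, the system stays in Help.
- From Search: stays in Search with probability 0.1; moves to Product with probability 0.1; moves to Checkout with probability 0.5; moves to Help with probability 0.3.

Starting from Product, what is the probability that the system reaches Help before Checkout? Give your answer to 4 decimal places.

0.2609

Let h(s) be the probability of absorption at Help starting from transient state s. Then h(Help) = 1 and h(Checkout) = 0. By first-step analysis:
h(Product) = 0.4·0 + 0.2·h(Product) + 0.1·1 + 0.3·h(Search)
h(Search) = 0.5·0 + 0.1·h(Product) + 0.3·1 + 0.1·h(Search)
Solving: h(Product) = 0.2609, h(Search) = 0.3623.
Starting from Product, the probability is 0.2609.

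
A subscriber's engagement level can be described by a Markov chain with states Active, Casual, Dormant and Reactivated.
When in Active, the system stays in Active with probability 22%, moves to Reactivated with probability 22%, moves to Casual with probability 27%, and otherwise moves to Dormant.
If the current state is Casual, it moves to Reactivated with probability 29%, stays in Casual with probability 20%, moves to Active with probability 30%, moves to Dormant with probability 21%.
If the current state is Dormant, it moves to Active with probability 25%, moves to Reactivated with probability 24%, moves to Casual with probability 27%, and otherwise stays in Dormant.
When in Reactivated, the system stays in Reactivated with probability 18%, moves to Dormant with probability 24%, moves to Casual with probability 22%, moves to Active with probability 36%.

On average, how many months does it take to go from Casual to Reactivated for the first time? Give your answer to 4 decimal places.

Let t(s) be the expected number of months to first reach Reactivated from state s, with t(Reactivated) = 0. Conditioning on the first month:
t(Active) = 1 + 0.22·t(Active) + 0.27·t(Casual) + 0.29·t(Dormant)
t(Casual) = 1 + 0.3·t(Active) + 0.2·t(Casual) + 0.21·t(Dormant)
t(Dormant) = 1 + 0.25·t(Active) + 0.27·t(Casual) + 0.24·t(Dormant)
Solving: t(Active) = 4.1186, t(Casual) = 3.8550, t(Dormant) = 4.0401.
Expected months from Casual to Reactivated: 3.8550.

3.8550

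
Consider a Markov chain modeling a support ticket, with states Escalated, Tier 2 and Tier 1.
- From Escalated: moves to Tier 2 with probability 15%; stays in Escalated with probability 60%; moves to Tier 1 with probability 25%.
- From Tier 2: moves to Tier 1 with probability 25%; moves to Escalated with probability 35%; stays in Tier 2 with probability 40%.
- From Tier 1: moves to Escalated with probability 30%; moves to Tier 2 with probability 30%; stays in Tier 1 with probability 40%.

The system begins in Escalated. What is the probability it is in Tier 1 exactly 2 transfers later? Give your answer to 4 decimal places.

0.2875

Sum over the intermediate state after 1 transfer:
P = P(Escalated→Escalated)·P(Escalated→Tier 1) + P(Escalated→Tier 2)·P(Tier 2→Tier 1) + P(Escalated→Tier 1)·P(Tier 1→Tier 1)
  = 0.6×0.25 + 0.15×0.25 + 0.25×0.4
  = 0.1500 + 0.0375 + 0.1000 = 0.2875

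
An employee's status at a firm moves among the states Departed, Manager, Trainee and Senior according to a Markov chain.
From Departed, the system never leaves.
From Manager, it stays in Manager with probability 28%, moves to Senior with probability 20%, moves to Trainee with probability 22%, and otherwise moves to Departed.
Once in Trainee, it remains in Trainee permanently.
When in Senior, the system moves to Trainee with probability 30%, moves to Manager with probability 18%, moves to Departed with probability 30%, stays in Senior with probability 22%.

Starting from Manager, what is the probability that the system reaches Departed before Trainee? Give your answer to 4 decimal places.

0.5594

Let h(s) be the probability of absorption at Departed starting from transient state s. Then h(Departed) = 1 and h(Trainee) = 0. By first-step analysis:
h(Manager) = 0.3·1 + 0.28·h(Manager) + 0.22·0 + 0.2·h(Senior)
h(Senior) = 0.3·1 + 0.18·h(Manager) + 0.3·0 + 0.22·h(Senior)
Solving: h(Manager) = 0.5594, h(Senior) = 0.5137.
Starting from Manager, the probability is 0.5594.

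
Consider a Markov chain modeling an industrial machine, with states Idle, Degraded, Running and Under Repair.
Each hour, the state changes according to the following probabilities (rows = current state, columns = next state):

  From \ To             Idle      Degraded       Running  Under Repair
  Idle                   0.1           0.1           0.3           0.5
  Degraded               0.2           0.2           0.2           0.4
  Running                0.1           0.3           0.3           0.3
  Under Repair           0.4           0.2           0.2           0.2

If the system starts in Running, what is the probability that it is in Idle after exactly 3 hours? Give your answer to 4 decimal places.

Propagate the distribution vector 3 hours from Running.
After 0 hours: (0.0000, 0.0000, 1.0000, 0.0000)
After 1 hour: (0.1000, 0.3000, 0.3000, 0.3000)
After 2 hours: (0.2200, 0.2200, 0.2400, 0.3200)
After 3 hours: (0.2180, 0.2020, 0.2460, 0.3340)
P(in Idle after 3 hours) = 0.2180

0.2180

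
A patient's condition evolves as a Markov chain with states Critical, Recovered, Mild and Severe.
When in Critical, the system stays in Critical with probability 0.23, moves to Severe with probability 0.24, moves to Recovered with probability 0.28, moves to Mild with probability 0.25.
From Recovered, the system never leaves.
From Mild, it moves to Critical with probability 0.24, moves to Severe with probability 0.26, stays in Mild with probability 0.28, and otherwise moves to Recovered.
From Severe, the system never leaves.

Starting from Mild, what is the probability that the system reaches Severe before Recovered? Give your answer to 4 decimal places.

0.5214

Let h(s) be the probability of absorption at Severe starting from transient state s. Then h(Severe) = 1 and h(Recovered) = 0. By first-step analysis:
h(Critical) = 0.23·h(Critical) + 0.28·0 + 0.25·h(Mild) + 0.24·1
h(Mild) = 0.24·h(Critical) + 0.22·0 + 0.28·h(Mild) + 0.26·1
Solving: h(Critical) = 0.4810, h(Mild) = 0.5214.
Starting from Mild, the probability is 0.5214.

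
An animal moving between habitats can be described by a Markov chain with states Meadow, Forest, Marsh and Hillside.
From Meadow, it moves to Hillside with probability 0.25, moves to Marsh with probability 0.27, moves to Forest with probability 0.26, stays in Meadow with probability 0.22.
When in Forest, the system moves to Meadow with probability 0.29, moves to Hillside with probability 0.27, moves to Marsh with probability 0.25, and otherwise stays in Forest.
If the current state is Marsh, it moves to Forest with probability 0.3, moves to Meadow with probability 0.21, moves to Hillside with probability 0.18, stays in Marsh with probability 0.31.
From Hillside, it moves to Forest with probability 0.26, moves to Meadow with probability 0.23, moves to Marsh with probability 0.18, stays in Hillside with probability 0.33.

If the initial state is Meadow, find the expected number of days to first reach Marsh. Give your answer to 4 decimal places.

4.1631

Let t(s) be the expected number of days to first reach Marsh from state s, with t(Marsh) = 0. Conditioning on the first day:
t(Meadow) = 1 + 0.22·t(Meadow) + 0.26·t(Forest) + 0.25·t(Hillside)
t(Forest) = 1 + 0.29·t(Meadow) + 0.19·t(Forest) + 0.27·t(Hillside)
t(Hillside) = 1 + 0.23·t(Meadow) + 0.26·t(Forest) + 0.33·t(Hillside)
Solving: t(Meadow) = 4.1631, t(Forest) = 4.2485, t(Hillside) = 4.5703.
Expected days from Meadow to Marsh: 4.1631.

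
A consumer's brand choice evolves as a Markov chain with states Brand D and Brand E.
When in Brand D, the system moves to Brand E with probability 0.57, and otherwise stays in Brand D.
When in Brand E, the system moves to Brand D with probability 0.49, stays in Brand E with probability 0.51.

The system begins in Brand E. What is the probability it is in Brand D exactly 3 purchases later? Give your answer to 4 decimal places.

0.4624

Propagate the distribution vector 3 purchases from Brand E.
After 0 purchases: (0.0000, 1.0000)
After 1 purchase: (0.4900, 0.5100)
After 2 purchases: (0.4606, 0.5394)
After 3 purchases: (0.4624, 0.5376)
P(in Brand D after 3 purchases) = 0.4624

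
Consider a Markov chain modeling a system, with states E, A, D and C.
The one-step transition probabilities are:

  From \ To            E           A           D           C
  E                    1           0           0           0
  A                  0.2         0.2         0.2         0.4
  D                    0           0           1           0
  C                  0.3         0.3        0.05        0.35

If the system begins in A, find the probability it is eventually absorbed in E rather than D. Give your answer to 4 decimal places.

Let h(s) be the probability of absorption at E starting from transient state s. Then h(E) = 1 and h(D) = 0. By first-step analysis:
h(A) = 0.2·1 + 0.2·h(A) + 0.2·0 + 0.4·h(C)
h(C) = 0.3·1 + 0.3·h(A) + 0.05·0 + 0.35·h(C)
Solving: h(A) = 0.6250, h(C) = 0.7500.
Starting from A, the probability is 0.6250.

0.6250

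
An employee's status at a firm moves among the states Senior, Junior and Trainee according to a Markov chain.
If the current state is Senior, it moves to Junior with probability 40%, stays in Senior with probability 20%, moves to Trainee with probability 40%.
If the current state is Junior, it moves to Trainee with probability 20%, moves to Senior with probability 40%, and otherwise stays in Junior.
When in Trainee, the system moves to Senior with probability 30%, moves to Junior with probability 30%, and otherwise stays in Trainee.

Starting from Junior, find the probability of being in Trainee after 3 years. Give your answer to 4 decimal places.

Propagate the distribution vector 3 years from Junior.
After 0 years: (0.0000, 1.0000, 0.0000)
After 1 year: (0.4000, 0.4000, 0.2000)
After 2 years: (0.3000, 0.3800, 0.3200)
After 3 years: (0.3080, 0.3680, 0.3240)
P(in Trainee after 3 years) = 0.3240

0.3240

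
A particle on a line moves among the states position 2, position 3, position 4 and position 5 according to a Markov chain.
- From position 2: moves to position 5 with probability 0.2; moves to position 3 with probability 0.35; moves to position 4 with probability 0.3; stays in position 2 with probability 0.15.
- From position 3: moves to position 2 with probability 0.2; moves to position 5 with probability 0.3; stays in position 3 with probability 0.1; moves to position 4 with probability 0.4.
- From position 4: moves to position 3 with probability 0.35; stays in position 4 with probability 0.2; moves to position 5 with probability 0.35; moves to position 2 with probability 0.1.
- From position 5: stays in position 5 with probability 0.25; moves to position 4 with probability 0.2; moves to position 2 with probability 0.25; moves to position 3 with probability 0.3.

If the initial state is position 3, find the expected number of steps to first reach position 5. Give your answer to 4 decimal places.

3.3333

Let t(s) be the expected number of steps to first reach position 5 from state s, with t(position 5) = 0. Conditioning on the first step:
t(position 2) = 1 + 0.15·t(position 2) + 0.35·t(position 3) + 0.3·t(position 4)
t(position 3) = 1 + 0.2·t(position 2) + 0.1·t(position 3) + 0.4·t(position 4)
t(position 4) = 1 + 0.1·t(position 2) + 0.35·t(position 3) + 0.2·t(position 4)
Solving: t(position 2) = 3.6667, t(position 3) = 3.3333, t(position 4) = 3.1667.
Expected steps from position 3 to position 5: 3.3333.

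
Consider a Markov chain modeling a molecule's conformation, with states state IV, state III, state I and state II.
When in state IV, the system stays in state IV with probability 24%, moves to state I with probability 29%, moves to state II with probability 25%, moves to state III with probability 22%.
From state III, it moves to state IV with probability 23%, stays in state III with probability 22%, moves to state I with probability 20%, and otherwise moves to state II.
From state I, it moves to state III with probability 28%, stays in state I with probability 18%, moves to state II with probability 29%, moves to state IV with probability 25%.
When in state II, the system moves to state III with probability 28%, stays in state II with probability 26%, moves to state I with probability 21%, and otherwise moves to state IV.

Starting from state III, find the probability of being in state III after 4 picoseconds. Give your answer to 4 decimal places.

Propagate the distribution vector 4 picoseconds from state III.
After 0 picoseconds: (0.0000, 1.0000, 0.0000, 0.0000)
After 1 picosecond: (0.2300, 0.2200, 0.2000, 0.3500)
After 2 picoseconds: (0.2433, 0.2530, 0.2202, 0.2835)
After 3 picoseconds: (0.2425, 0.2502, 0.2203, 0.2869)
After 4 picoseconds: (0.2426, 0.2504, 0.2203, 0.2867)
P(in state III after 4 picoseconds) = 0.2504

0.2504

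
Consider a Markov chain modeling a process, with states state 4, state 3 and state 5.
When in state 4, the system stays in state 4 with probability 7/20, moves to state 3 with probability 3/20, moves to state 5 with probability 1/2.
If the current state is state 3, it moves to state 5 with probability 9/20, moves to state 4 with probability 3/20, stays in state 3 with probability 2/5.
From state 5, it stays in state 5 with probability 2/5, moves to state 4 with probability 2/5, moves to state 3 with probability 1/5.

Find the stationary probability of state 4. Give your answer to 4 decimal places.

Let the stationary distribution be π with π = πP and π_1 + π_2 + π_3 = 1.
π_1 = 0.35·π_1 + 0.15·π_2 + 0.4·π_3
π_2 = 0.15·π_1 + 0.4·π_2 + 0.2·π_3
Solving with the normalization constraint gives π = (0.3263, 0.2296, 0.4441).
So the stationary probability of state 4 is 0.3263.

0.3263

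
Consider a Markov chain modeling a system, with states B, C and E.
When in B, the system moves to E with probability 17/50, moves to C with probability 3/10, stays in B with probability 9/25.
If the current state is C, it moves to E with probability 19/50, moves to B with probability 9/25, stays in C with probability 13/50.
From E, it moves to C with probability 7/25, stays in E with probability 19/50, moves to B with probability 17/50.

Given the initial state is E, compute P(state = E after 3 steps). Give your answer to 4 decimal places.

0.3659

Propagate the distribution vector 3 steps from E.
After 0 steps: (0.0000, 0.0000, 1.0000)
After 1 step: (0.3400, 0.2800, 0.3800)
After 2 steps: (0.3524, 0.2812, 0.3664)
After 3 steps: (0.3527, 0.2814, 0.3659)
P(in E after 3 steps) = 0.3659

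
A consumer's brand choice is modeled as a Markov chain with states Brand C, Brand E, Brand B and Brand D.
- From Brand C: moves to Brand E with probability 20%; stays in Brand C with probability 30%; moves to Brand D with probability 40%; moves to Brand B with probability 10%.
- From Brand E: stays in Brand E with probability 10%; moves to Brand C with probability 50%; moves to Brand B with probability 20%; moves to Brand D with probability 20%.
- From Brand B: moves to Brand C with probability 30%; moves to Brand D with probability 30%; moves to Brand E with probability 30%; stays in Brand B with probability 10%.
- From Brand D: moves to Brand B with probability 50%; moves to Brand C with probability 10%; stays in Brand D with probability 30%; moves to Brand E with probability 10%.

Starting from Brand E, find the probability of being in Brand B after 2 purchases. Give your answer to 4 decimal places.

Propagate the distribution vector 2 purchases from Brand E.
After 0 purchases: (0.0000, 1.0000, 0.0000, 0.0000)
After 1 purchase: (0.5000, 0.1000, 0.2000, 0.2000)
After 2 purchases: (0.2800, 0.1900, 0.1900, 0.3400)
P(in Brand B after 2 purchases) = 0.1900

0.1900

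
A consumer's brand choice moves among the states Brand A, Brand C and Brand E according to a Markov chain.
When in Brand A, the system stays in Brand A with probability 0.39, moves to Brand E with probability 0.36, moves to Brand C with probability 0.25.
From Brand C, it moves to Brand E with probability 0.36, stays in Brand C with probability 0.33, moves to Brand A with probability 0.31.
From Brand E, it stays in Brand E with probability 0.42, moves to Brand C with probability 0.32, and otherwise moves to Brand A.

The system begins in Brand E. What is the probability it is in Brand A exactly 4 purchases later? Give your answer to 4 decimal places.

Propagate the distribution vector 4 purchases from Brand E.
After 0 purchases: (0.0000, 0.0000, 1.0000)
After 1 purchase: (0.2600, 0.3200, 0.4200)
After 2 purchases: (0.3098, 0.3050, 0.3852)
After 3 purchases: (0.3155, 0.3014, 0.3831)
After 4 purchases: (0.3161, 0.3009, 0.3830)
P(in Brand A after 4 purchases) = 0.3161

0.3161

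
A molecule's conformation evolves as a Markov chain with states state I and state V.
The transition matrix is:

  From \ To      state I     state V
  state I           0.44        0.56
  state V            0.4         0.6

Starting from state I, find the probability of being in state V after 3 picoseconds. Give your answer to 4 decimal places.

0.5833

Propagate the distribution vector 3 picoseconds from state I.
After 0 picoseconds: (1.0000, 0.0000)
After 1 picosecond: (0.4400, 0.5600)
After 2 picoseconds: (0.4176, 0.5824)
After 3 picoseconds: (0.4167, 0.5833)
P(in state V after 3 picoseconds) = 0.5833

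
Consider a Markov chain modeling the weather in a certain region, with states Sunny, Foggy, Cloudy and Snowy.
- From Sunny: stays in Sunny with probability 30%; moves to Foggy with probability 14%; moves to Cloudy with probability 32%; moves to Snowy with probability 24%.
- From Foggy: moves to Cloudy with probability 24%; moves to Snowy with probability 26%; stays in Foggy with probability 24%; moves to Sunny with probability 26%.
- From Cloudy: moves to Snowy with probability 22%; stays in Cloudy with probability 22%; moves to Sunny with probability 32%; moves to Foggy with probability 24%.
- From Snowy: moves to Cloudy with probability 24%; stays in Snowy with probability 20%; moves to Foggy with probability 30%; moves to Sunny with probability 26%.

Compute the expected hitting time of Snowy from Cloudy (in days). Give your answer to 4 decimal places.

4.2658

Let t(s) be the expected number of days to first reach Snowy from state s, with t(Snowy) = 0. Conditioning on the first day:
t(Sunny) = 1 + 0.3·t(Sunny) + 0.14·t(Foggy) + 0.32·t(Cloudy)
t(Foggy) = 1 + 0.26·t(Sunny) + 0.24·t(Foggy) + 0.24·t(Cloudy)
t(Cloudy) = 1 + 0.32·t(Sunny) + 0.24·t(Foggy) + 0.22·t(Cloudy)
Solving: t(Sunny) = 4.1985, t(Foggy) = 4.0992, t(Cloudy) = 4.2658.
Expected days from Cloudy to Snowy: 4.2658.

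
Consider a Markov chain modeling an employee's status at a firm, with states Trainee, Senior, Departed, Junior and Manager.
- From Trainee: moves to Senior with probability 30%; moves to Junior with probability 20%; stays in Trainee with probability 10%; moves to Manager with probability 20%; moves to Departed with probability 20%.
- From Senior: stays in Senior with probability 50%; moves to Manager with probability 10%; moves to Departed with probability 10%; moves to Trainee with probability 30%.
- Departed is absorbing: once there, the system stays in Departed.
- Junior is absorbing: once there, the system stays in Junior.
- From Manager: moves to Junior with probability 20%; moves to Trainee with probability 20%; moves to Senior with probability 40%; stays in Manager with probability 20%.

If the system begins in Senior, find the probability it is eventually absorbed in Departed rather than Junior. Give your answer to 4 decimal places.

0.5941

Let h(s) be the probability of absorption at Departed starting from transient state s. Then h(Departed) = 1 and h(Junior) = 0. By first-step analysis:
h(Trainee) = 0.1·h(Trainee) + 0.3·h(Senior) + 0.2·1 + 0.2·0 + 0.2·h(Manager)
h(Senior) = 0.3·h(Trainee) + 0.5·h(Senior) + 0.1·1 + 0.1·h(Manager)
h(Manager) = 0.2·h(Trainee) + 0.4·h(Senior) + 0.2·0 + 0.2·h(Manager)
Solving: h(Trainee) = 0.5149, h(Senior) = 0.5941, h(Manager) = 0.4257.
Starting from Senior, the probability is 0.5941.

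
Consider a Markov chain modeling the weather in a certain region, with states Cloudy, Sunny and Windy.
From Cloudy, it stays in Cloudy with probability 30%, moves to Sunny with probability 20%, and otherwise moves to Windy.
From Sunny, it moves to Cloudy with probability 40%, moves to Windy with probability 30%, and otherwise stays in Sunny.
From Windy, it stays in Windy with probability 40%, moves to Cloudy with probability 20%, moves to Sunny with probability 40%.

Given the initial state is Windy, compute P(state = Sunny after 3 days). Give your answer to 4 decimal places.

Propagate the distribution vector 3 days from Windy.
After 0 days: (0.0000, 0.0000, 1.0000)
After 1 day: (0.2000, 0.4000, 0.4000)
After 2 days: (0.3000, 0.3200, 0.3800)
After 3 days: (0.2940, 0.3080, 0.3980)
P(in Sunny after 3 days) = 0.3080

0.3080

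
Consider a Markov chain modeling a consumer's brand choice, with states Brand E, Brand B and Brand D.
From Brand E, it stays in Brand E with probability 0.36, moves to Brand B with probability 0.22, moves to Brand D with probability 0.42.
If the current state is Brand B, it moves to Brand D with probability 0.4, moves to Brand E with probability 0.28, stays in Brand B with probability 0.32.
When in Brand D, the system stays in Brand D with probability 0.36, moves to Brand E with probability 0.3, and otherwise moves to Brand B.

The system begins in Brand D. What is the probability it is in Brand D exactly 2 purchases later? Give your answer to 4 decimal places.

0.3916

Sum over the intermediate state after 1 purchase:
P = P(Brand D→Brand E)·P(Brand E→Brand D) + P(Brand D→Brand B)·P(Brand B→Brand D) + P(Brand D→Brand D)·P(Brand D→Brand D)
  = 0.3×0.42 + 0.34×0.4 + 0.36×0.36
  = 0.1260 + 0.1360 + 0.1296 = 0.3916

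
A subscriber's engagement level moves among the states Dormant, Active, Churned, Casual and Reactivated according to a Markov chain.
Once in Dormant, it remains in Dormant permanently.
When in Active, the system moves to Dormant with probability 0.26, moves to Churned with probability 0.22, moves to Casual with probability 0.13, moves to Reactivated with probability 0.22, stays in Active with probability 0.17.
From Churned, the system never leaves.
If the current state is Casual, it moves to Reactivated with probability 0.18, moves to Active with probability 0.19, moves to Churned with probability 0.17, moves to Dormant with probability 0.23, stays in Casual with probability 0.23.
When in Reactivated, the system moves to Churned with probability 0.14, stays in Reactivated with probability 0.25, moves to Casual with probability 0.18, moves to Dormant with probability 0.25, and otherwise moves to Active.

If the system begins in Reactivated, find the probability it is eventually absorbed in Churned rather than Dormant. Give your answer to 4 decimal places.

Let h(s) be the probability of absorption at Churned starting from transient state s. Then h(Churned) = 1 and h(Dormant) = 0. By first-step analysis:
h(Active) = 0.26·0 + 0.17·h(Active) + 0.22·1 + 0.13·h(Casual) + 0.22·h(Reactivated)
h(Casual) = 0.23·0 + 0.19·h(Active) + 0.17·1 + 0.23·h(Casual) + 0.18·h(Reactivated)
h(Reactivated) = 0.25·0 + 0.18·h(Active) + 0.14·1 + 0.18·h(Casual) + 0.25·h(Reactivated)
Solving: h(Active) = 0.4346, h(Casual) = 0.4196, h(Reactivated) = 0.3917.
Starting from Reactivated, the probability is 0.3917.

0.3917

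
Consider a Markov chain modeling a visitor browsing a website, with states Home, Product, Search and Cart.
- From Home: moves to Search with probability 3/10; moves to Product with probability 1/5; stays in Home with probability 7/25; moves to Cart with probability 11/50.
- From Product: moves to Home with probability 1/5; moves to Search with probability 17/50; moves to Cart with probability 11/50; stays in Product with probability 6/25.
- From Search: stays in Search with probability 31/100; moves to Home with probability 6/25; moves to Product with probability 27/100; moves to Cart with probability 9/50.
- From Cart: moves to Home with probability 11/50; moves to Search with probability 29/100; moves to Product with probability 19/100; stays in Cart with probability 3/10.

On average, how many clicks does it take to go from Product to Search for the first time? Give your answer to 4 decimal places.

Let t(s) be the expected number of clicks to first reach Search from state s, with t(Search) = 0. Conditioning on the first click:
t(Home) = 1 + 0.28·t(Home) + 0.2·t(Product) + 0.22·t(Cart)
t(Product) = 1 + 0.2·t(Home) + 0.24·t(Product) + 0.22·t(Cart)
t(Cart) = 1 + 0.22·t(Home) + 0.19·t(Product) + 0.3·t(Cart)
Solving: t(Home) = 3.2697, t(Product) = 3.1334, t(Cart) = 3.3067.
Expected clicks from Product to Search: 3.1334.

3.1334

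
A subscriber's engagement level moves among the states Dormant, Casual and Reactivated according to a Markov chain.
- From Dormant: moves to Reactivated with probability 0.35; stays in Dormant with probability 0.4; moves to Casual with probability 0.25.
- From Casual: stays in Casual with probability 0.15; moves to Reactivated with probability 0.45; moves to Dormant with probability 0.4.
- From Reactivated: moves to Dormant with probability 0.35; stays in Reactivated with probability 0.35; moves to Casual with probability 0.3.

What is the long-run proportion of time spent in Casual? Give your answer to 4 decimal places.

0.2443

Let the stationary distribution be π with π = πP and π_1 + π_2 + π_3 = 1.
π_1 = 0.4·π_1 + 0.4·π_2 + 0.35·π_3
π_2 = 0.25·π_1 + 0.15·π_2 + 0.3·π_3
Solving with the normalization constraint gives π = (0.3813, 0.2443, 0.3744).
So the stationary probability of Casual is 0.2443.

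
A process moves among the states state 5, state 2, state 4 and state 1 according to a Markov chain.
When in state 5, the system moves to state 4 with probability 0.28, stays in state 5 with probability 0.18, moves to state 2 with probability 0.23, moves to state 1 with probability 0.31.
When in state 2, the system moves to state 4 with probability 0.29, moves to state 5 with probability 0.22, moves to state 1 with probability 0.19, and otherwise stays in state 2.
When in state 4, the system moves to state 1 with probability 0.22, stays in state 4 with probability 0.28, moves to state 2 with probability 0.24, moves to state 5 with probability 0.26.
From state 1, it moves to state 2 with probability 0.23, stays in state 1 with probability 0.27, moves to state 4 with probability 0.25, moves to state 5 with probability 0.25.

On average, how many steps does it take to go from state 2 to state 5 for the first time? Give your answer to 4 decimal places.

4.2085

Let t(s) be the expected number of steps to first reach state 5 from state s, with t(state 5) = 0. Conditioning on the first step:
t(state 2) = 1 + 0.3·t(state 2) + 0.29·t(state 4) + 0.19·t(state 1)
t(state 4) = 1 + 0.24·t(state 2) + 0.28·t(state 4) + 0.22·t(state 1)
t(state 1) = 1 + 0.23·t(state 2) + 0.25·t(state 4) + 0.27·t(state 1)
Solving: t(state 2) = 4.2085, t(state 4) = 4.0380, t(state 1) = 4.0787.
Expected steps from state 2 to state 5: 4.2085.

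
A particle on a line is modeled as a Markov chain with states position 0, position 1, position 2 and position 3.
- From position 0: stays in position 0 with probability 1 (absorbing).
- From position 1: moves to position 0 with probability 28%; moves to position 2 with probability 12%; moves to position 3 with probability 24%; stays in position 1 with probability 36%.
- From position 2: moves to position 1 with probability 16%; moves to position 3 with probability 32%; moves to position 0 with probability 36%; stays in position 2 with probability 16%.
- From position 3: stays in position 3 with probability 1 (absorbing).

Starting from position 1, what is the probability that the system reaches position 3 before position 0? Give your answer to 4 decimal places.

0.4630

Let h(s) be the probability of absorption at position 3 starting from transient state s. Then h(position 3) = 1 and h(position 0) = 0. By first-step analysis:
h(position 1) = 0.28·0 + 0.36·h(position 1) + 0.12·h(position 2) + 0.24·1
h(position 2) = 0.36·0 + 0.16·h(position 1) + 0.16·h(position 2) + 0.32·1
Solving: h(position 1) = 0.4630, h(position 2) = 0.4691.
Starting from position 1, the probability is 0.4630.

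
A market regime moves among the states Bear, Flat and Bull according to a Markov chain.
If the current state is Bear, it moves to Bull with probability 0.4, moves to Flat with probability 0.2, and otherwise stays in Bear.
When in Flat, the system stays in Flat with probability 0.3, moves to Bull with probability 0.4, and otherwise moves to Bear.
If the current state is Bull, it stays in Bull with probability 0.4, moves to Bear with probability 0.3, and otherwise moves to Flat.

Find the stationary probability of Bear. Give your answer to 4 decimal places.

0.3333

Let the stationary distribution be π with π = πP and π_1 + π_2 + π_3 = 1.
π_1 = 0.4·π_1 + 0.3·π_2 + 0.3·π_3
π_2 = 0.2·π_1 + 0.3·π_2 + 0.3·π_3
Solving with the normalization constraint gives π = (0.3333, 0.2667, 0.4000).
So the stationary probability of Bear is 0.3333.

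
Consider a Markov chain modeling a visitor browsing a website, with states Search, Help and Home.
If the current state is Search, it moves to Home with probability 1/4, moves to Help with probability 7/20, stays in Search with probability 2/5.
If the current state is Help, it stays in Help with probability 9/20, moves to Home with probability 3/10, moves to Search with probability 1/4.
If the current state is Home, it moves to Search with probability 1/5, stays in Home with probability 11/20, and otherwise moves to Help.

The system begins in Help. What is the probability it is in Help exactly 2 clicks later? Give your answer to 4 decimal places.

0.3650

Sum over the intermediate state after 1 click:
P = P(Help→Search)·P(Search→Help) + P(Help→Help)·P(Help→Help) + P(Help→Home)·P(Home→Help)
  = 0.25×0.35 + 0.45×0.45 + 0.3×0.25
  = 0.0875 + 0.2025 + 0.0750 = 0.3650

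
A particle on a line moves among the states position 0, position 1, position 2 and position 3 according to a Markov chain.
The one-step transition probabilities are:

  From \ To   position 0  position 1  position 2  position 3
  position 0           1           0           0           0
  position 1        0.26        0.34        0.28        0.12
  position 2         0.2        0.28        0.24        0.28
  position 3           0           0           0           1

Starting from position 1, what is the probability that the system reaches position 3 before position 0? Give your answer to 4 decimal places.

0.4008

Let h(s) be the probability of absorption at position 3 starting from transient state s. Then h(position 3) = 1 and h(position 0) = 0. By first-step analysis:
h(position 1) = 0.26·0 + 0.34·h(position 1) + 0.28·h(position 2) + 0.12·1
h(position 2) = 0.2·0 + 0.28·h(position 1) + 0.24·h(position 2) + 0.28·1
Solving: h(position 1) = 0.4008, h(position 2) = 0.5161.
Starting from position 1, the probability is 0.4008.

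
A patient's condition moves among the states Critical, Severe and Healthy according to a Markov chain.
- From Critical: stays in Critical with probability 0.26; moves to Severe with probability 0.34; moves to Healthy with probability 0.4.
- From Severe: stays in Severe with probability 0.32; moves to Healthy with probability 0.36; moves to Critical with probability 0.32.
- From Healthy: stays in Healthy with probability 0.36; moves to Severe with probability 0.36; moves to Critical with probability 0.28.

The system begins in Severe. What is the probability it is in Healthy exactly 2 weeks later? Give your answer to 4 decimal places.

0.3728

Sum over the intermediate state after 1 week:
P = P(Severe→Critical)·P(Critical→Healthy) + P(Severe→Severe)·P(Severe→Healthy) + P(Severe→Healthy)·P(Healthy→Healthy)
  = 0.32×0.4 + 0.32×0.36 + 0.36×0.36
  = 0.1280 + 0.1152 + 0.1296 = 0.3728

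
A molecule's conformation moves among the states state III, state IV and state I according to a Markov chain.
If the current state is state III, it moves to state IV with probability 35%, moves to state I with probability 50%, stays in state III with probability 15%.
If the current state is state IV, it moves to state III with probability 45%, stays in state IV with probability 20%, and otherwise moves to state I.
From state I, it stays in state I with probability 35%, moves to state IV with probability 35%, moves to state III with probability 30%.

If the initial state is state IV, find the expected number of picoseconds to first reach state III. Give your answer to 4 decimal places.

Let t(s) be the expected number of picoseconds to first reach state III from state s, with t(state III) = 0. Conditioning on the first picosecond:
t(state IV) = 1 + 0.2·t(state IV) + 0.35·t(state I)
t(state I) = 1 + 0.35·t(state IV) + 0.35·t(state I)
Solving: t(state IV) = 2.5157, t(state I) = 2.8931.
Expected picoseconds from state IV to state III: 2.5157.

2.5157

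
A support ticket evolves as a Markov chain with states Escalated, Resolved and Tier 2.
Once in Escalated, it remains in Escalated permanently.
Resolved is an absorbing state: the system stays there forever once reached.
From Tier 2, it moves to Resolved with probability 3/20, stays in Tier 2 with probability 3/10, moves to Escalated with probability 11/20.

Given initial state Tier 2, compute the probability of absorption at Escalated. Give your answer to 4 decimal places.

Let h(s) be the probability of absorption at Escalated starting from transient state s. Then h(Escalated) = 1 and h(Resolved) = 0. By first-step analysis:
h(Tier 2) = 0.55·1 + 0.15·0 + 0.3·h(Tier 2)
Solving: h(Tier 2) = 0.7857.
Starting from Tier 2, the probability is 0.7857.

0.7857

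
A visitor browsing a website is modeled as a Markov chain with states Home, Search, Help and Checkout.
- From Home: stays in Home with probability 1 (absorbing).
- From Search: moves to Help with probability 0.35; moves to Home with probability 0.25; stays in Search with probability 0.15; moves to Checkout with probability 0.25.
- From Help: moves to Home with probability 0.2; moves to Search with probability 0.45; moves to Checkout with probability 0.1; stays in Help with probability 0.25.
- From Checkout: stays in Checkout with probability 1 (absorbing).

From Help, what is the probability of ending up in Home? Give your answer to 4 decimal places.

Let h(s) be the probability of absorption at Home starting from transient state s. Then h(Home) = 1 and h(Checkout) = 0. By first-step analysis:
h(Search) = 0.25·1 + 0.15·h(Search) + 0.35·h(Help) + 0.25·0
h(Help) = 0.2·1 + 0.45·h(Search) + 0.25·h(Help) + 0.1·0
Solving: h(Search) = 0.5365, h(Help) = 0.5885.
Starting from Help, the probability is 0.5885.

0.5885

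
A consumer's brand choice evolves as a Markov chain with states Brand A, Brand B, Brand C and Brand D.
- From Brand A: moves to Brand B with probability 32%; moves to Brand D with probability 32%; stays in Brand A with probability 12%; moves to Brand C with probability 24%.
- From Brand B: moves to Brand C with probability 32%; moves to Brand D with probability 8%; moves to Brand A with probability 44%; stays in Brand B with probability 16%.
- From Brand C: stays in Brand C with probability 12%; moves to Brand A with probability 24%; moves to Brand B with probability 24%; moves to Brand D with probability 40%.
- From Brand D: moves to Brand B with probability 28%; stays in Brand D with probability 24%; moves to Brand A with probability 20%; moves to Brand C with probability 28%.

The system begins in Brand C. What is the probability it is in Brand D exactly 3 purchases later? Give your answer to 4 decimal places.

Propagate the distribution vector 3 purchases from Brand C.
After 0 purchases: (0.0000, 0.0000, 1.0000, 0.0000)
After 1 purchase: (0.2400, 0.2400, 0.1200, 0.4000)
After 2 purchases: (0.2432, 0.2560, 0.2608, 0.2400)
After 3 purchases: (0.2524, 0.2486, 0.2388, 0.2602)
P(in Brand D after 3 purchases) = 0.2602

0.2602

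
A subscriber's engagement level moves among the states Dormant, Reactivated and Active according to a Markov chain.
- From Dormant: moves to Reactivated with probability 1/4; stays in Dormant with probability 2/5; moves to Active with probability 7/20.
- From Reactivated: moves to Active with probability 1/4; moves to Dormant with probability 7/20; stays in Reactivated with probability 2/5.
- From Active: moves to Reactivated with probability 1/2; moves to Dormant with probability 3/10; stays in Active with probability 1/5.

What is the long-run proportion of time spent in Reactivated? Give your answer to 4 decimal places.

0.3741

Let the stationary distribution be π with π = πP and π_1 + π_2 + π_3 = 1.
π_1 = 0.4·π_1 + 0.35·π_2 + 0.3·π_3
π_2 = 0.25·π_1 + 0.4·π_2 + 0.5·π_3
Solving with the normalization constraint gives π = (0.3541, 0.3741, 0.2718).
So the stationary probability of Reactivated is 0.3741.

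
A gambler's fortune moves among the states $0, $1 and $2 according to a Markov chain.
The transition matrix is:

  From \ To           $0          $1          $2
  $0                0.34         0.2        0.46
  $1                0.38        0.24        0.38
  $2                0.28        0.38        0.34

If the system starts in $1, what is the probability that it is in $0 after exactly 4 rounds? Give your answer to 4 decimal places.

0.3279

Propagate the distribution vector 4 rounds from $1.
After 0 rounds: (0.0000, 1.0000, 0.0000)
After 1 round: (0.3800, 0.2400, 0.3800)
After 2 rounds: (0.3268, 0.2780, 0.3952)
After 3 rounds: (0.3274, 0.2823, 0.3903)
After 4 rounds: (0.3279, 0.2816, 0.3906)
P(in $0 after 4 rounds) = 0.3279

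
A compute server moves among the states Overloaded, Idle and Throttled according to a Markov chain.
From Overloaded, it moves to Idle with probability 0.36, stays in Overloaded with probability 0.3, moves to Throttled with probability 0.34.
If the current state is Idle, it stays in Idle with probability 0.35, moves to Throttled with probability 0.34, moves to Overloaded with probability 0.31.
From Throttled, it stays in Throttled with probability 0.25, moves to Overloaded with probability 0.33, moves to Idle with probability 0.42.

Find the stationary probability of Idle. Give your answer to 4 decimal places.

Let the stationary distribution be π with π = πP and π_1 + π_2 + π_3 = 1.
π_1 = 0.3·π_1 + 0.31·π_2 + 0.33·π_3
π_2 = 0.36·π_1 + 0.35·π_2 + 0.42·π_3
Solving with the normalization constraint gives π = (0.3131, 0.3750, 0.3119).
So the stationary probability of Idle is 0.3750.

0.3750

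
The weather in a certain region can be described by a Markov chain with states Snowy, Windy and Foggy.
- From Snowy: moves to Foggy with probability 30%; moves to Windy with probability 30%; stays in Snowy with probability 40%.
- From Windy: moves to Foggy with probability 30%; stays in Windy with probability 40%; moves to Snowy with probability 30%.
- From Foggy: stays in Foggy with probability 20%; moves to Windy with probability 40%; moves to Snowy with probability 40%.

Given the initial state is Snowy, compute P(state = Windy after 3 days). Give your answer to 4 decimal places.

Propagate the distribution vector 3 days from Snowy.
After 0 days: (1.0000, 0.0000, 0.0000)
After 1 day: (0.4000, 0.3000, 0.3000)
After 2 days: (0.3700, 0.3600, 0.2700)
After 3 days: (0.3640, 0.3630, 0.2730)
P(in Windy after 3 days) = 0.3630

0.3630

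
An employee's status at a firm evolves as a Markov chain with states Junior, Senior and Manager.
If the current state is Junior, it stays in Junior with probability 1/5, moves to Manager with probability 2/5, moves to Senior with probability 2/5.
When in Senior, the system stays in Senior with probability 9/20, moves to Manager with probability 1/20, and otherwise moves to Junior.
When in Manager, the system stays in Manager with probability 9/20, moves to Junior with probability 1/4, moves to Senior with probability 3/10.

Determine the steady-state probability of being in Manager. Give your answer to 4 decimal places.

Let the stationary distribution be π with π = πP and π_1 + π_2 + π_3 = 1.
π_1 = 0.2·π_1 + 0.5·π_2 + 0.25·π_3
π_2 = 0.4·π_1 + 0.45·π_2 + 0.3·π_3
Solving with the normalization constraint gives π = (0.3314, 0.3919, 0.2767).
So the stationary probability of Manager is 0.2767.

0.2767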